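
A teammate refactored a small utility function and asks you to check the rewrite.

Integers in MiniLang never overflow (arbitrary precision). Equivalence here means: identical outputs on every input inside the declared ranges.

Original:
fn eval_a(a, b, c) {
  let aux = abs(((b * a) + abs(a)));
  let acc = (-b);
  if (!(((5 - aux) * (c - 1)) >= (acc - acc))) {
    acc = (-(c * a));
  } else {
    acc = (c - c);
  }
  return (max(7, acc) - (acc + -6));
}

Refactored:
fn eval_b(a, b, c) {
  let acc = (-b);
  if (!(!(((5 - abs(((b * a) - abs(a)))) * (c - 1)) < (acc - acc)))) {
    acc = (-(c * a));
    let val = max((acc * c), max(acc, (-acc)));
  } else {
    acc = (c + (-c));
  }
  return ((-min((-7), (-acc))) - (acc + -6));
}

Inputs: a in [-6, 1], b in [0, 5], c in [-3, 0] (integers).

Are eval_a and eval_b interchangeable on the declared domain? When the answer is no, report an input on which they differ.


These are not equivalent — on a=-6, b=1, c=-3 the outputs split (31 vs 13).
eval_a: aux = 0; acc = -1; (!(((5 - aux) * (c - 1)) >= (acc - acc))) -> true; acc = -18; return 31
eval_b: acc = -1; (!(!(((5 - abs(((b * a) - abs(a)))) * (c - 1)) < (acc - acc)))) -> false; acc = 0; return 13
verdict: not equivalent; witness: a=-6, b=1, c=-3


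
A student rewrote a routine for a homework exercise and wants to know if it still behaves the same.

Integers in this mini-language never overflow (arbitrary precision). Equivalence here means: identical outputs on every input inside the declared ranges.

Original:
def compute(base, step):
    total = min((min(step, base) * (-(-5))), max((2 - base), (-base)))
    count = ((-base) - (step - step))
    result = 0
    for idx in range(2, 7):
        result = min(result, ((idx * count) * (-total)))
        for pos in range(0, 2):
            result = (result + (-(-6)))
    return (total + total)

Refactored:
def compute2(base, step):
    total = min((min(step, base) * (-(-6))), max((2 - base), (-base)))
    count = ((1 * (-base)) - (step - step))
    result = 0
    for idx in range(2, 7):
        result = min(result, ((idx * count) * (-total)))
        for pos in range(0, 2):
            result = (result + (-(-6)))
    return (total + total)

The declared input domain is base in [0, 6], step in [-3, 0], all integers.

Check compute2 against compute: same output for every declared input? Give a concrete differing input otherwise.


On input base=0, step=-3, compute returns -30 while compute2 returns -36.
verdict: not equivalent; witness: base=0, step=-3


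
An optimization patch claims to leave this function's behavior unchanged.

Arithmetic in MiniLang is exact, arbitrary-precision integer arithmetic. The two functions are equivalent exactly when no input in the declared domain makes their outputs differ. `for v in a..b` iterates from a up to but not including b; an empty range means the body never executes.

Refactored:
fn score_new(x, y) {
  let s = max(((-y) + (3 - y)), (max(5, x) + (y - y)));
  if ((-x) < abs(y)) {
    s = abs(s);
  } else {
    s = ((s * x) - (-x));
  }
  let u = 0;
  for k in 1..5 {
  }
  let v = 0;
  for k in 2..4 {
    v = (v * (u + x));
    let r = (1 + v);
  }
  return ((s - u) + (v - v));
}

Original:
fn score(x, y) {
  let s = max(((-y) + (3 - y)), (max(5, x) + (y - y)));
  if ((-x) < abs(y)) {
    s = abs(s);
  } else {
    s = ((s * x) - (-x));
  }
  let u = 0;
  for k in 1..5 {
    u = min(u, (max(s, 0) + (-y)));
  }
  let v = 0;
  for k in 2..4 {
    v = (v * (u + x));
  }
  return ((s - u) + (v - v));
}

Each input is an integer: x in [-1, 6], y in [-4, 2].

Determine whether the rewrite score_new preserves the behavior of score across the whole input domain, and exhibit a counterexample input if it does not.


Consider the input x=-1, y=1.
score: s=5, then ((-x) < abs(y)) is false, then s=-6, then u=0, then (k=1), then u=-1, then (k=2), then u=-1, then (k=3), then u=-1, then (k=4), then u=-1, then v=0, then (k=2), then v=0, then (k=3), then v=0, then returns -5
score_new: s=5, then ((-x) < abs(y)) is false, then s=-6, then u=0, then (k=1), then (k=2), then (k=3), then (k=4), then v=0, then (k=2), then v=0, then r=1, then (k=3), then v=0, then r=1, then returns -6
-5 vs -6 — the two versions disagree here.
verdict: not equivalent; witness: x=-1, y=1


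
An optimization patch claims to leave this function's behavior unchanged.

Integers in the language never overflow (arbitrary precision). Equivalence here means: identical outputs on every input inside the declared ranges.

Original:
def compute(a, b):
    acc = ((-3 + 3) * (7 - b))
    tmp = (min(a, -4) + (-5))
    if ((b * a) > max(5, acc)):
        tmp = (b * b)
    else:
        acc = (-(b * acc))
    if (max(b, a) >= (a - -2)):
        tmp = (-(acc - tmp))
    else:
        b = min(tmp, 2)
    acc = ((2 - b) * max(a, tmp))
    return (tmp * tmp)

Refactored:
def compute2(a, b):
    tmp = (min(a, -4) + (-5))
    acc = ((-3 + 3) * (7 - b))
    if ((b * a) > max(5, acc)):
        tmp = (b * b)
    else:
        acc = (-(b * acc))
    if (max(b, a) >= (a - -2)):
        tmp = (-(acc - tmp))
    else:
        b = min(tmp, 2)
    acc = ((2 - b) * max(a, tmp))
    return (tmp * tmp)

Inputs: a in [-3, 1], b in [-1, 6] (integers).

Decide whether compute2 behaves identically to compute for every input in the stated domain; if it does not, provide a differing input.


This is a faithful refactor — same computation, different form, but the computed results match everywhere.
One worked example (a=-3, b=2) — compute: acc=0, then tmp=-9, then ((b * a) > max(5, acc)) is false, then acc=0, then (max(b, a) >= (a - -2)) is true, then tmp=-9, then acc=0, then returns 81; compute2: tmp=-9, then acc=0, then ((b * a) > max(5, acc)) is false, then acc=0, then (max(b, a) >= (a - -2)) is true, then tmp=-9, then acc=0, then returns 81; agreement on 81.
Checked all 40 inputs in the declared domain: the outputs agree on every one.
verdict: equivalent


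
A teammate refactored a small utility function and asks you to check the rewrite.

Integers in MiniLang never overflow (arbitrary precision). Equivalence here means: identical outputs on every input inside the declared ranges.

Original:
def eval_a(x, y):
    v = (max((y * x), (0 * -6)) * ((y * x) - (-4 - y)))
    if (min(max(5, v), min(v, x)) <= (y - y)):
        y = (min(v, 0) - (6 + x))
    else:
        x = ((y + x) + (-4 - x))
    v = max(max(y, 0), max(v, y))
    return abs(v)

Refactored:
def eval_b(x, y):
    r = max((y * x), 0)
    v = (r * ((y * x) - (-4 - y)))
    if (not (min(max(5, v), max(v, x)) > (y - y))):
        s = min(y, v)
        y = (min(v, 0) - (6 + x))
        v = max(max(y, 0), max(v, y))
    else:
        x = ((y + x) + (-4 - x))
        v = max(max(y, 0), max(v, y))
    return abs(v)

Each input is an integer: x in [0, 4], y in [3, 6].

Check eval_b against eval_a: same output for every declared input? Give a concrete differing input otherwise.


The suspicious edit (`min(v, x)` became `max(v, x)`) never changes the result for any input inside the declared domain; all 20 inputs agree.
verdict: equivalent


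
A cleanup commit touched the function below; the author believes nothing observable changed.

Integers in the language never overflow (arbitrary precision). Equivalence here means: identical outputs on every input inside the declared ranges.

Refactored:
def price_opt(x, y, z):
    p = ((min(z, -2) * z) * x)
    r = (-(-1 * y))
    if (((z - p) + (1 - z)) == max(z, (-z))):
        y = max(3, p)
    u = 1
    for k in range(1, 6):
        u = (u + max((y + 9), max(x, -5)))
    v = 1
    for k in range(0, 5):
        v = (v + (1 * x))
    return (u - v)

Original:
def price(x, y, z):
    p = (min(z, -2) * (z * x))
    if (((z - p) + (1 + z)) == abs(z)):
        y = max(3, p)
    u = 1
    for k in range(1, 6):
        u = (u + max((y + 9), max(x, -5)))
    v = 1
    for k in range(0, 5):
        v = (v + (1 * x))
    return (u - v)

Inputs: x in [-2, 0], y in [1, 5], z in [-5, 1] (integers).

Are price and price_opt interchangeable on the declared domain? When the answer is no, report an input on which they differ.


Input x=-1, y=1, z=-1: 65 from price versus 55 from price_opt.
verdict: not equivalent; witness: x=-1, y=1, z=-1


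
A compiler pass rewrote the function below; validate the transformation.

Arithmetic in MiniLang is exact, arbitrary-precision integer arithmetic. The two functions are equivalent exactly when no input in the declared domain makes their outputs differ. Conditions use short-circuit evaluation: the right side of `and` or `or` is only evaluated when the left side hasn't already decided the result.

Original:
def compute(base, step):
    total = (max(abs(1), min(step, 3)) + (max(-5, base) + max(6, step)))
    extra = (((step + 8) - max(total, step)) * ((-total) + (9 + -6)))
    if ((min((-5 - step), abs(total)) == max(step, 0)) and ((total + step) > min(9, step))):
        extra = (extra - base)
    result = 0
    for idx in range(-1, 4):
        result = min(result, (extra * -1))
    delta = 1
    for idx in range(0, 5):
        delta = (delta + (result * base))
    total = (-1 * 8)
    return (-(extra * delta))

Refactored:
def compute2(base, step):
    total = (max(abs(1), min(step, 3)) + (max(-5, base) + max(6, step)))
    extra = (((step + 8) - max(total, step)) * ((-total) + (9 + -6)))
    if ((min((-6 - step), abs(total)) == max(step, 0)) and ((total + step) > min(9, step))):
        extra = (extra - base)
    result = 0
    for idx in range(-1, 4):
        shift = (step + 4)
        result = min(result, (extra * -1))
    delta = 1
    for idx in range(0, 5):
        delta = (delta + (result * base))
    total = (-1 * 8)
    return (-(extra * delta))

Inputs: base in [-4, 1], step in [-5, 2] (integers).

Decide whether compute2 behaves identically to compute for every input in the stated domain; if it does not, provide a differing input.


Input base=-4, step=-5: -324 from compute versus 0 from compute2.
verdict: not equivalent; witness: base=-4, step=-5


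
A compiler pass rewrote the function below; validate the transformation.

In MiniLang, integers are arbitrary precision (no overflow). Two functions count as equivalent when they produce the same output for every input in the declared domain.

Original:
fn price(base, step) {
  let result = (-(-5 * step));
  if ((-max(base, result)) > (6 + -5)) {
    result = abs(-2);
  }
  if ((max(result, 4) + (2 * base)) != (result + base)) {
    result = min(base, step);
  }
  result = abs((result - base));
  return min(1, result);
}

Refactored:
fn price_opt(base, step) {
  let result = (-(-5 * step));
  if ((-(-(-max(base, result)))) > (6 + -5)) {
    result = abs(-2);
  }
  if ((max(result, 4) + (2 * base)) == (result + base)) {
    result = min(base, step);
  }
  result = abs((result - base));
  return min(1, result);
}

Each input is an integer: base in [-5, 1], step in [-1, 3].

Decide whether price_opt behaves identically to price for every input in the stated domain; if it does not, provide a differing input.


The rewrite breaks on base=-5, step=-1, where the results are 0 and 1.
price: result := -5 | ((-max(base, result)) > (6 + -5)): true | result := 2 | ((max(result, 4) + (2 * base)) != (result + base)): true | result := -5 | result := 0 | result 0
price_opt: result := -5 | ((-(-(-max(base, result)))) > (6 + -5)): true | result := 2 | ((max(result, 4) + (2 * base)) == (result + base)): false | result := 7 | result 1
verdict: not equivalent; witness: base=-5, step=-1


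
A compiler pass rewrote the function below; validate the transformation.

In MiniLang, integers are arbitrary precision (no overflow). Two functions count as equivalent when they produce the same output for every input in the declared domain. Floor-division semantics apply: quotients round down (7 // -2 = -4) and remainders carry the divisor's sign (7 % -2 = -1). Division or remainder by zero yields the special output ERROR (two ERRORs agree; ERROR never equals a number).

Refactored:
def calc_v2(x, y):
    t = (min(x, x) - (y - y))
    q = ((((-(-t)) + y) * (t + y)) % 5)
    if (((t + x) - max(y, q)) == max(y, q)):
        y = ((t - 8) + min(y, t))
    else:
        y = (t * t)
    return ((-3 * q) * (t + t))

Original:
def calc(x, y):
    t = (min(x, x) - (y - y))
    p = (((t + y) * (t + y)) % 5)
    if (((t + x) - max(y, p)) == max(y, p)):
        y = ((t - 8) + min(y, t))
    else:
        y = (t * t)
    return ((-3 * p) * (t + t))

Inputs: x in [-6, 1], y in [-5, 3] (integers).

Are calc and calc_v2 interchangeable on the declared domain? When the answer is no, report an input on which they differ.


Side by side, the visible changes include: local variable names differ.
Spot check at x=-4, y=-4 — calc: t=-4, then p=4, then (((t + x) - max(y, p)) == max(y, p)) is false, then y=16, then returns 96. calc_v2: t=-4, then q=4, then (((t + x) - max(y, q)) == max(y, q)) is false, then y=16, then returns 96. Both give 96.
Checked all 72 inputs in the declared domain: the outputs agree on every one.
verdict: equivalent


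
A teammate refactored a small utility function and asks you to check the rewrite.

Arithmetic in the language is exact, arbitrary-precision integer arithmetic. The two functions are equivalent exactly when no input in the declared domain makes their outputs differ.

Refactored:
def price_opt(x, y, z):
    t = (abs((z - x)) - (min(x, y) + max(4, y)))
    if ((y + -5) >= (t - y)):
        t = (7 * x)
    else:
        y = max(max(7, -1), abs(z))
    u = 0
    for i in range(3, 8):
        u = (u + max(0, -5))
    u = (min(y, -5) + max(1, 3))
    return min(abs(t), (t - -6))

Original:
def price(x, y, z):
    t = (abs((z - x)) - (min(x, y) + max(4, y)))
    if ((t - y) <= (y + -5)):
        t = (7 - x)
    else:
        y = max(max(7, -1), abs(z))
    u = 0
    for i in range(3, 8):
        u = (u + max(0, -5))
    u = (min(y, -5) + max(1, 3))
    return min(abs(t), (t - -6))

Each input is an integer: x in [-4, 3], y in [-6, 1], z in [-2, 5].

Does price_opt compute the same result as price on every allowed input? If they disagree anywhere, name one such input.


On input x=-1, y=1, z=-1, price returns 8 while price_opt returns -1.
verdict: not equivalent; witness: x=-1, y=1, z=-1


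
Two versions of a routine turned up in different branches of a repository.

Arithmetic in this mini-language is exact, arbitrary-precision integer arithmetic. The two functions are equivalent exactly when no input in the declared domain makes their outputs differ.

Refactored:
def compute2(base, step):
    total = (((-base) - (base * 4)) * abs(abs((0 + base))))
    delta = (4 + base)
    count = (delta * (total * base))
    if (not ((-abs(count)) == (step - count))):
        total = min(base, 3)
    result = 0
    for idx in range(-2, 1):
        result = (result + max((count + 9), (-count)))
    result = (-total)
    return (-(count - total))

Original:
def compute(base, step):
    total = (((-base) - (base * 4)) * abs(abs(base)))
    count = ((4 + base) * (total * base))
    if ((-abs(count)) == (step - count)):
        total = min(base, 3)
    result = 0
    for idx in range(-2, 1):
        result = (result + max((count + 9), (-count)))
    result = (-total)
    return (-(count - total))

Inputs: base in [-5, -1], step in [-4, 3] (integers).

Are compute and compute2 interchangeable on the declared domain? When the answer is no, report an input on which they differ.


At base=-5, step=-4: compute gives -500, compute2 gives -630.
verdict: not equivalent; witness: base=-5, step=-4


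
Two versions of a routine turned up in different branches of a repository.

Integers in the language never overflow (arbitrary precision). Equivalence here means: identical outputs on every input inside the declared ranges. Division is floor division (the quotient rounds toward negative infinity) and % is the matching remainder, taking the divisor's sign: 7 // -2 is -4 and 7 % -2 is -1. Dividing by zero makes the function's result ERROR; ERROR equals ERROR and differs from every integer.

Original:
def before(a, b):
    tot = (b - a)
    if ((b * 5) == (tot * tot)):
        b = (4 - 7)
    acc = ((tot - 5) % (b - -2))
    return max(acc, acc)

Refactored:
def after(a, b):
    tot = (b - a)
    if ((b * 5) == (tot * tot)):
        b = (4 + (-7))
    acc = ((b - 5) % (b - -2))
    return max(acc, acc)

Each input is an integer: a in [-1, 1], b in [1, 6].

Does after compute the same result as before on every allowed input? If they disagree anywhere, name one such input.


Input a=-1, b=1: 0 from before versus 2 from after.
verdict: not equivalent; witness: a=-1, b=1


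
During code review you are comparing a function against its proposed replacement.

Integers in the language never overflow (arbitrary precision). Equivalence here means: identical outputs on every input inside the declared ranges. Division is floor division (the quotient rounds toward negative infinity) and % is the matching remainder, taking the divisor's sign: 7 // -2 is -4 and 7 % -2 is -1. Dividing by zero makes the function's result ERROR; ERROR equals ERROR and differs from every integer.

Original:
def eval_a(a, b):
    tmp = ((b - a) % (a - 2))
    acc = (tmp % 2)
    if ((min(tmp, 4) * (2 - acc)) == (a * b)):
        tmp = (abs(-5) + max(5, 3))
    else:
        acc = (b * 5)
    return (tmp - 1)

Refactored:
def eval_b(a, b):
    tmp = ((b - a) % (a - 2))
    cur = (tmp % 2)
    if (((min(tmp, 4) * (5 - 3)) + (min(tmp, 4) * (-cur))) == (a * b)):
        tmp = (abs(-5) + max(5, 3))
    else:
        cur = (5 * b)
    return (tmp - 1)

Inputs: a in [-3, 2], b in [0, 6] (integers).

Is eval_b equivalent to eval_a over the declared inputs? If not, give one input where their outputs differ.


This is a faithful refactor — constant usage differs; min/max/abs usage differs; arithmetic usage differs; local variable names differ, but the computed results match everywhere.
Spot check at a=-1, b=4 — eval_a: tmp=-1, then acc=1, then ((min(tmp, 4) * (2 - acc)) == (a * b)) is false, then acc=20, then returns -2. eval_b: tmp=-1, then cur=1, then (((min(tmp, 4) * (5 - 3)) + (min(tmp, 4) * (-cur))) == (a * b)) is false, then cur=20, then returns -2. Both give -2.
Sweeping the whole domain (42 inputs) finds no disagreement.
verdict: equivalent


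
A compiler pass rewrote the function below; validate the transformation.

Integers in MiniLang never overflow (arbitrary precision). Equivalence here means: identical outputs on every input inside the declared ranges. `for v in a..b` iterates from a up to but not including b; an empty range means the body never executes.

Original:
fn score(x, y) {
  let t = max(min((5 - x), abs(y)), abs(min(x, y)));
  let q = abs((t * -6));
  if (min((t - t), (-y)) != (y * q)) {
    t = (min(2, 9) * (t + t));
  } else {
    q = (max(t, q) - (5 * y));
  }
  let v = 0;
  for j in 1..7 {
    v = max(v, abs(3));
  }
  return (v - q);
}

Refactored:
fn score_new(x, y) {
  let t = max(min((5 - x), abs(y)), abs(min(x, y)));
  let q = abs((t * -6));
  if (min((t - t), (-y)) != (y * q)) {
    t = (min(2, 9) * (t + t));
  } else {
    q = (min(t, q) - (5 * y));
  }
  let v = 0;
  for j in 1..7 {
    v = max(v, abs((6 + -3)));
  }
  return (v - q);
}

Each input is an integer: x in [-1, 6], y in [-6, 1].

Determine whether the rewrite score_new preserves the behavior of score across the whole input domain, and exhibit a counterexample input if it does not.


The rewrite breaks on x=-1, y=0, where the results are -3 and 2.
score: t becomes 1; next q becomes 6; next (min((t - t), (-y)) != (y * q)) evaluates to false; next q becomes 6; next v becomes 0; next at j=1:; next v becomes 3; next at j=2:; next v becomes 3; next at j=3:; next v becomes 3; next at j=4:; next v becomes 3; next at j=5:; next v becomes 3; next at j=6:; next v becomes 3; next final value -3
score_new: t becomes 1; next q becomes 6; next (min((t - t), (-y)) != (y * q)) evaluates to false; next q becomes 1; next v becomes 0; next at j=1:; next v becomes 3; next at j=2:; next v becomes 3; next at j=3:; next v becomes 3; next at j=4:; next v becomes 3; next at j=5:; next v becomes 3; next at j=6:; next v becomes 3; next final value 2
verdict: not equivalent; witness: x=-1, y=0


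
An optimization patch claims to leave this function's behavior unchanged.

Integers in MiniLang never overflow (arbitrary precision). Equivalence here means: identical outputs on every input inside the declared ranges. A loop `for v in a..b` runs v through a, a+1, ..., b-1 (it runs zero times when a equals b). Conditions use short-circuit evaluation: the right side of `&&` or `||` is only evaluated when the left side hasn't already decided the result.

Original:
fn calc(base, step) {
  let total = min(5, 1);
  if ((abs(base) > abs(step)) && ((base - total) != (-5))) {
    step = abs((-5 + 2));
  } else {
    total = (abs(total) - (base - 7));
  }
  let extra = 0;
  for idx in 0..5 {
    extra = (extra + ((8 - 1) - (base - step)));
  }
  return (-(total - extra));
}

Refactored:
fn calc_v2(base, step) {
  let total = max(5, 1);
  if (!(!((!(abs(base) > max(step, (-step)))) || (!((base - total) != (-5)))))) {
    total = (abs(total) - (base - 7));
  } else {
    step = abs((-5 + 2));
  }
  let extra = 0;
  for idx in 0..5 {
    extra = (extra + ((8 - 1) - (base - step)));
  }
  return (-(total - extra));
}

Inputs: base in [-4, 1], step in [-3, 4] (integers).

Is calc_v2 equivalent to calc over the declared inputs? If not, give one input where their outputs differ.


Evaluate both at base=-4, step=-3.
calc: total = 1; ((abs(base) > abs(step)) && ((base - total) != (-5))) -> false; total = 12; extra = 0; [idx=0]; extra = 8; [idx=1]; extra = 16; [idx=2]; extra = 24; [idx=3]; extra = 32; [idx=4]; extra = 40; return 28
calc_v2: total = 5; (!(!((!(abs(base) > max(step, (-step)))) || (!((base - total) != (-5)))))) -> false; step = 3; extra = 0; [idx=0]; extra = 14; [idx=1]; extra = 28; [idx=2]; extra = 42; [idx=3]; extra = 56; [idx=4]; extra = 70; return 65
28 and 65 differ, so these are not the same function on this domain.
verdict: not equivalent; witness: base=-4, step=-3


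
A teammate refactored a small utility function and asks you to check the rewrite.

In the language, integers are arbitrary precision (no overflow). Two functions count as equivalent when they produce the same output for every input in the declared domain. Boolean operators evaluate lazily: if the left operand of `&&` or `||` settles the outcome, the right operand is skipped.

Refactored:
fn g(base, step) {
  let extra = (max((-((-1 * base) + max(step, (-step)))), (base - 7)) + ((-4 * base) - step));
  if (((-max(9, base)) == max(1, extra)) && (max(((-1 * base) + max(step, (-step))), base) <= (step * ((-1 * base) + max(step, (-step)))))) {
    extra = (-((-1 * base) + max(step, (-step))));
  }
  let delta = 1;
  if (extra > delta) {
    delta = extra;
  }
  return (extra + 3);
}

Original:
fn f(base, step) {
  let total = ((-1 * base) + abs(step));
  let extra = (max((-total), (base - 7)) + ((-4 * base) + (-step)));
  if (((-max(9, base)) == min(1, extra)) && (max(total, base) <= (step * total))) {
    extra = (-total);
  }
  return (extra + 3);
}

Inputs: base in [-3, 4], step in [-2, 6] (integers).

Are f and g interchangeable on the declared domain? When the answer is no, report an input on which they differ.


Not equivalent: base=-1, step=6 separates them (-4 vs -6).
f: total = 7; extra = -9; (((-max(9, base)) == min(1, extra)) && (max(total, base) <= (step * total))) -> true; extra = -7; return -4
g: extra = -9; (((-max(9, base)) == max(1, extra)) && (max(((-1 * base) + max(step, (-step))), base) <= (step * ((-1 * base) + max(step, (-step)))))) -> false; delta = 1; (extra > delta) -> false; return -6
verdict: not equivalent; witness: base=-1, step=6


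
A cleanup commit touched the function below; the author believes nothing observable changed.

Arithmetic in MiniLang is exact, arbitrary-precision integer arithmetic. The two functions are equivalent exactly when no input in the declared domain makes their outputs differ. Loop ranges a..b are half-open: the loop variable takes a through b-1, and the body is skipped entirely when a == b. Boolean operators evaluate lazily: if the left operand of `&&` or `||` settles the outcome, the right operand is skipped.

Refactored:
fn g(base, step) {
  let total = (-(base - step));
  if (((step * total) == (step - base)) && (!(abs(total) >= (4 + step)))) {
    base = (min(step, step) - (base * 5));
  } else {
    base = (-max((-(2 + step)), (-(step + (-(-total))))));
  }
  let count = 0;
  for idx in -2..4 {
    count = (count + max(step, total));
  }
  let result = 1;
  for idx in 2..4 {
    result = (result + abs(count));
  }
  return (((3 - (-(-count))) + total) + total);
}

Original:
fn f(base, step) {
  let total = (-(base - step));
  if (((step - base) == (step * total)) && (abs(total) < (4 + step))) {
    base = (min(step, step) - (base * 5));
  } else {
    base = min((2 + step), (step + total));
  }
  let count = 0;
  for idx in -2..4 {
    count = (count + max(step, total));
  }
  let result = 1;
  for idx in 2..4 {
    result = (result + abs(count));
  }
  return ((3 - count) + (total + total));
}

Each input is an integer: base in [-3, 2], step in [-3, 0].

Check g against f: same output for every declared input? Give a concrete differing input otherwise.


Changes here: min/max/abs usage differs, and boolean connective usage differs, and comparison usage differs; the full 24-point sweep finds no disagreement.
verdict: equivalent


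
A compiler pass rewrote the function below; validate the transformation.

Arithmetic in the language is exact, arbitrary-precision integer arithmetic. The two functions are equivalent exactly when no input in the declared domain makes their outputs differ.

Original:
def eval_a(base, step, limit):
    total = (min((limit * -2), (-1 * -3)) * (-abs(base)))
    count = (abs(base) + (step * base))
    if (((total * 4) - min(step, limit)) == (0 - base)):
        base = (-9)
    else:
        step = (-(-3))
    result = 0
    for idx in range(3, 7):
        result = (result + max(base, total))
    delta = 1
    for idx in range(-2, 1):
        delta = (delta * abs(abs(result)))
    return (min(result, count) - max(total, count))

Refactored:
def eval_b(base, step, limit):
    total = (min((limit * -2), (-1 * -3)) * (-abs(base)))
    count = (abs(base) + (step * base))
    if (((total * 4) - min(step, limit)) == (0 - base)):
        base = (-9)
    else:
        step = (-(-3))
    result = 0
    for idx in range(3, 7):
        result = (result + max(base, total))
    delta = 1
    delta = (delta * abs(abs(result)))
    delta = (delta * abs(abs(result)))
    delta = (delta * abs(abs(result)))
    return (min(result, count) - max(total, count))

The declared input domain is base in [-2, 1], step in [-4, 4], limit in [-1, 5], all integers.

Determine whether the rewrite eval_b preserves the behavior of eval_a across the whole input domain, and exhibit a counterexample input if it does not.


Differences: arithmetic usage differs; statement counts differ; loop structure differs; min/max/abs usage differs — yet all 252 inputs agree.
verdict: equivalent


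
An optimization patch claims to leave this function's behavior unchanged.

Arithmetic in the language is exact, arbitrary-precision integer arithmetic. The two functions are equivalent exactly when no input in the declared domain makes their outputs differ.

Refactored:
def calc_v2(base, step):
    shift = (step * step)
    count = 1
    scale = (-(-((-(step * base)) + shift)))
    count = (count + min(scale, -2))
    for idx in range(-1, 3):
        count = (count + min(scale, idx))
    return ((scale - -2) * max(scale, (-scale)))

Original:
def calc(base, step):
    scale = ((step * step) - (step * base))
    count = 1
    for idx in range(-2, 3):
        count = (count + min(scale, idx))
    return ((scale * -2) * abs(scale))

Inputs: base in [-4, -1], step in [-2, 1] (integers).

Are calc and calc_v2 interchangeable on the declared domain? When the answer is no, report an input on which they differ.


Try base=-4, step=-2.
calc: scale := -4 | count := 1 | iter idx=-2: | count := -3 | iter idx=-1: | count := -7 | iter idx=0: | count := -11 | iter idx=1: | count := -15 | iter idx=2: | count := -19 | result 32
calc_v2: shift := 4 | count := 1 | scale := -4 | count := -3 | iter idx=-1: | count := -7 | iter idx=0: | count := -11 | iter idx=1: | count := -15 | iter idx=2: | count := -19 | result -8
32 and -8 differ, so these are not the same function on this domain.
verdict: not equivalent; witness: base=-4, step=-2


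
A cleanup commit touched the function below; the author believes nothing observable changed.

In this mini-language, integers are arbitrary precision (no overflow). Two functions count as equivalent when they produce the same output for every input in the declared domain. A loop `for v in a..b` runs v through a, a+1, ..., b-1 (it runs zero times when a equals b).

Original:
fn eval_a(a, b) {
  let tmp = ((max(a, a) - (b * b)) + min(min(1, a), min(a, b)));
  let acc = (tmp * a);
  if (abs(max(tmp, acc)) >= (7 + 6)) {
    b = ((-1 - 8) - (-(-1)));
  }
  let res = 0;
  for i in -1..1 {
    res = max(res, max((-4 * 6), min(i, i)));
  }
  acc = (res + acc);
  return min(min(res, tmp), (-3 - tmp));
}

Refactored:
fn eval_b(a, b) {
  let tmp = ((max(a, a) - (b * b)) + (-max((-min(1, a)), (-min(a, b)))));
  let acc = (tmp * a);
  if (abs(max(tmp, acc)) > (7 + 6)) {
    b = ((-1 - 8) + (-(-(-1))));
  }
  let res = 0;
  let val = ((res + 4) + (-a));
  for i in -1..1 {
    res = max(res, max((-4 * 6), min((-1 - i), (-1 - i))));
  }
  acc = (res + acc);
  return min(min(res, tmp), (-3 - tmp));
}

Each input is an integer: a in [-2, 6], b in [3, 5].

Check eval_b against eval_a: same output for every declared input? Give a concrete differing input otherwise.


The one real change (`(abs(max(tmp, acc)) >= (7 + 6))` became `(abs(max(tmp, acc)) > (7 + 6))`) has no effect anywhere in the declared ranges; all 27 inputs agree.
verdict: equivalent


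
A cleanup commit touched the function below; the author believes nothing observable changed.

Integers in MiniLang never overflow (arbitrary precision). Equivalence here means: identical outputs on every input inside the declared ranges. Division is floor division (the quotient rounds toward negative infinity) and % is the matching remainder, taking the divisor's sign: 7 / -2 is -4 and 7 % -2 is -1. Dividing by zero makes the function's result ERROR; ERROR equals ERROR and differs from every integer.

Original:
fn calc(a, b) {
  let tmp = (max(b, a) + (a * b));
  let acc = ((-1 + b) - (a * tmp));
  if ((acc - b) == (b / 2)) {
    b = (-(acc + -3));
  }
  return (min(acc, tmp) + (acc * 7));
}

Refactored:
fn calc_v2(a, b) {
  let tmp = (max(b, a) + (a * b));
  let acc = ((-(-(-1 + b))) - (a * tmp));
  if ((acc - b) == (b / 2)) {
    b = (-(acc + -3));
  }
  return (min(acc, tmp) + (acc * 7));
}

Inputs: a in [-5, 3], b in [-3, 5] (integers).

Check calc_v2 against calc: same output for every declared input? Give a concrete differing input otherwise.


Equivalent — the differences include same computation, different form, yet no declared input distinguishes the two.
As a probe, take a=-1, b=1: calc runs tmp becomes 0; next acc becomes 0; next ((acc - b) == (b / 2)) evaluates to false; next final value 0; calc_v2 runs tmp becomes 0; next acc becomes 0; next ((acc - b) == (b / 2)) evaluates to false; next final value 0; both end at 0.
Across all 81 domain points the two functions coincide.
verdict: equivalent


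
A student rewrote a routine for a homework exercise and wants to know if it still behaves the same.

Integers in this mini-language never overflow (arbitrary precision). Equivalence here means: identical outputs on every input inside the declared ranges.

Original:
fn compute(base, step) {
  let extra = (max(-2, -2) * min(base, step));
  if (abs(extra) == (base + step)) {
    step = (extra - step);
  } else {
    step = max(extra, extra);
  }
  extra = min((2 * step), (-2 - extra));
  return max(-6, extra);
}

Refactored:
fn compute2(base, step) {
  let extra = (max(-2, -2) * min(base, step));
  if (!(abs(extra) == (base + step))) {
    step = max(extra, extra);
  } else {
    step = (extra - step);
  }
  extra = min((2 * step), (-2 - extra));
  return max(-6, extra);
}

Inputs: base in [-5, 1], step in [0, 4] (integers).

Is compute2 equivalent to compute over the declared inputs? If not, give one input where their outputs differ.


Changes here: boolean connective usage differs; the full 35-point sweep finds no disagreement.
verdict: equivalent


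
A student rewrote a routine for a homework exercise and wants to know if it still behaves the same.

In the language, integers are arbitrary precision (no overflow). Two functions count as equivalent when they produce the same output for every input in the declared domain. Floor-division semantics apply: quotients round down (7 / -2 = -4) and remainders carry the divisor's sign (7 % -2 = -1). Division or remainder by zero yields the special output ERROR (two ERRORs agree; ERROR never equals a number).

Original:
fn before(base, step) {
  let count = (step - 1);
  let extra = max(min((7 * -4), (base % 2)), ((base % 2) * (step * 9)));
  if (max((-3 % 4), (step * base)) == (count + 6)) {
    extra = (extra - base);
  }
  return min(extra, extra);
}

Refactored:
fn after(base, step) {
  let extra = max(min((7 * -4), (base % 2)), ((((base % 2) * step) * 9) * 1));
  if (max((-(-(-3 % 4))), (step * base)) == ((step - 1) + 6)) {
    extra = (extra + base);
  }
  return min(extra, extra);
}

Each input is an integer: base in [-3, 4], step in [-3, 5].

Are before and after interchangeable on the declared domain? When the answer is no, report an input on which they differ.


On input base=2, step=5, before returns -2 while after returns 2.
verdict: not equivalent; witness: base=2, step=5


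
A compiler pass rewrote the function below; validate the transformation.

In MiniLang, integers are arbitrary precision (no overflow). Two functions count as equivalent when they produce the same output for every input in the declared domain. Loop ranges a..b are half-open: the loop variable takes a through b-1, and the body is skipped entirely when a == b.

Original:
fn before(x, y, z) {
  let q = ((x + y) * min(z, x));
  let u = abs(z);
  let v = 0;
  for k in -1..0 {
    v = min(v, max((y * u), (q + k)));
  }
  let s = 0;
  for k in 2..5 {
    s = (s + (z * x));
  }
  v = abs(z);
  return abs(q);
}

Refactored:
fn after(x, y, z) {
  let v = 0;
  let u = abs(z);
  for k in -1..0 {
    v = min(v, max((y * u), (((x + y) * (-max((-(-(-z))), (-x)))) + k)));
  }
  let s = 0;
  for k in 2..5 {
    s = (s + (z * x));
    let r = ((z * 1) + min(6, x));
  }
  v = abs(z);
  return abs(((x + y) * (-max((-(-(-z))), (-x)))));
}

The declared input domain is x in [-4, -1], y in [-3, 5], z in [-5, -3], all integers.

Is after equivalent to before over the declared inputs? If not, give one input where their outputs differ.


Changes here: min/max/abs usage differs, and constant usage differs, and arithmetic usage differs, and local variable names differ; the full 108-point sweep finds no disagreement.
verdict: equivalent


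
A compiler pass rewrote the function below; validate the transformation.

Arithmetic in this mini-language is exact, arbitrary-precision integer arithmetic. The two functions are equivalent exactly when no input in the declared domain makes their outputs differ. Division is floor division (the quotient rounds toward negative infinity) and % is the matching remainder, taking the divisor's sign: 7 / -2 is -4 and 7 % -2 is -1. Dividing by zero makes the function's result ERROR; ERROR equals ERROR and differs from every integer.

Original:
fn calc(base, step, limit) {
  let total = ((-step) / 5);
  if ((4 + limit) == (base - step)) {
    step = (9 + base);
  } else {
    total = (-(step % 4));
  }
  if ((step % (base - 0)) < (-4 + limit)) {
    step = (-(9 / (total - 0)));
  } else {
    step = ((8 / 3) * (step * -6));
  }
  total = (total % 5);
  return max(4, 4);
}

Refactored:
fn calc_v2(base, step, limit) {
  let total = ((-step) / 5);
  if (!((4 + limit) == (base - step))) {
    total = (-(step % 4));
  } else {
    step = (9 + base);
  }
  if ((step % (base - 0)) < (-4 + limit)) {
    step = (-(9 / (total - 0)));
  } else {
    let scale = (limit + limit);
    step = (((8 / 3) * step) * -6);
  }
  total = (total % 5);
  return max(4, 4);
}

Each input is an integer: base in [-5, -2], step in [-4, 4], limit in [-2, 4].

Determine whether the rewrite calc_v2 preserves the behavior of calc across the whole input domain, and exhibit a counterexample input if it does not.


The two versions differ — the changes include statement counts differ; and arithmetic usage differs; and boolean connective usage differs; and local variable names differ.
Spot check at base=-3, step=2, limit=-1 — calc: total := -1 | ((4 + limit) == (base - step)): false | total := -2 | ((step % (base - 0)) < (-4 + limit)): false | step := -24 | total := 3 | result 4. calc_v2: total := -1 | (!((4 + limit) == (base - step))): true | total := -2 | ((step % (base - 0)) < (-4 + limit)): false | scale := -2 | step := -24 | total := 3 | result 4. Both give 4.
Checked all 252 inputs in the declared domain: the outputs agree on every one.
verdict: equivalent


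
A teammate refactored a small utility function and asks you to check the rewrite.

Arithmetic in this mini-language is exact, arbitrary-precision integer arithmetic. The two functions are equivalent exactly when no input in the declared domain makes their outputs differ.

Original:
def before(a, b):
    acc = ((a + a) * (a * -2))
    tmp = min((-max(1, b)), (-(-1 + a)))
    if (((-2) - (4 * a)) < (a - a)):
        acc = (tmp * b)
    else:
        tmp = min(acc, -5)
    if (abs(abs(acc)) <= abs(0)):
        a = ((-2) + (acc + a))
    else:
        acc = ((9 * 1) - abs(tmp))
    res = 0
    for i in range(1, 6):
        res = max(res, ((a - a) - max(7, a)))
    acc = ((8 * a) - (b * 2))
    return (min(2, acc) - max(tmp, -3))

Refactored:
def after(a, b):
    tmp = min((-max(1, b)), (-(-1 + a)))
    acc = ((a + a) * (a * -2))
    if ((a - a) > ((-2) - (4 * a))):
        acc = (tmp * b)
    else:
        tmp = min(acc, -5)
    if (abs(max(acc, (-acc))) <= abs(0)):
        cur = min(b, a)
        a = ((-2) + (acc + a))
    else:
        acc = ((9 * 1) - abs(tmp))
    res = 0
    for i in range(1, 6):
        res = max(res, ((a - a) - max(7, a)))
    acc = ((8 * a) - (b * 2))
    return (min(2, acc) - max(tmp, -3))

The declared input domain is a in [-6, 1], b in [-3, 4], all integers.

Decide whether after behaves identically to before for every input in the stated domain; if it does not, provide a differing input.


Side by side, the visible changes include: statement counts differ, plus comparison usage differs, plus min/max/abs usage differs, plus local variable names differ.
Tracing a=-5, b=-1: before: acc := -100 | tmp := -1 | (((-2) - (4 * a)) < (a - a)): false | tmp := -100 | (abs(abs(acc)) <= abs(0)): false | acc := -91 | res := 0 | iter i=1: | res := 0 | iter i=2: | res := 0 | iter i=3: | res := 0 | iter i=4: | res := 0 | iter i=5: | res := 0 | acc := -38 | result -35 | after: tmp := -1 | acc := -100 | ((a - a) > ((-2) - (4 * a))): false | tmp := -100 | (abs(max(acc, (-acc))) <= abs(0)): false | acc := -91 | res := 0 | iter i=1: | res := 0 | iter i=2: | res := 0 | iter i=3: | res := 0 | iter i=4: | res := 0 | iter i=5: | res := 0 | acc := -38 | result -35 — matching result -35.
Checked all 64 inputs in the declared domain: the outputs agree on every one.
verdict: equivalent


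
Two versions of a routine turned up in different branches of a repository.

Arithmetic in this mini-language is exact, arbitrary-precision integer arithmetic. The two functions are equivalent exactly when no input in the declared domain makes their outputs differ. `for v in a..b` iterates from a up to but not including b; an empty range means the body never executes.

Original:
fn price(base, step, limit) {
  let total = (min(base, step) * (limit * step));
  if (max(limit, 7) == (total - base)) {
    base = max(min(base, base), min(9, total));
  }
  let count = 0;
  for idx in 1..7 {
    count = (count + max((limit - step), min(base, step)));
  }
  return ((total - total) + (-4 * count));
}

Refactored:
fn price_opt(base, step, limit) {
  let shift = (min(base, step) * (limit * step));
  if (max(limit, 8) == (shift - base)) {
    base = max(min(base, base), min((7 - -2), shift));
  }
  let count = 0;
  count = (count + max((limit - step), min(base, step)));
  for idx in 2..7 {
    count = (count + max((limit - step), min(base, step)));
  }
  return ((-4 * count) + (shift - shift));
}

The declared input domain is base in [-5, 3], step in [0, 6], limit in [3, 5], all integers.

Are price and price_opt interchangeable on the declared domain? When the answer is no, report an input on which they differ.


At base=1, step=3, limit=3: price gives -24, price_opt gives -72.
verdict: not equivalent; witness: base=1, step=3, limit=3
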